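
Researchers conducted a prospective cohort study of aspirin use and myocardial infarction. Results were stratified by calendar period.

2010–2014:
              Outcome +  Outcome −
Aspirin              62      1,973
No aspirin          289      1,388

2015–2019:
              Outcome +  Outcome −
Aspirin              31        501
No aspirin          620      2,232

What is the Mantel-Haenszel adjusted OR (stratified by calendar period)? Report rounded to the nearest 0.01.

0.18

OR_MH = Σ(aᵢdᵢ/nᵢ) / Σ(bᵢcᵢ/nᵢ), where nᵢ is the stratum total.
Stratum 1 (2010–2014): n = 3712; a·d/n = 62·1388/3712 = 23.1832; b·c/n = 1973·289/3712 = 153.6091
Stratum 2 (2015–2019): n = 3384; a·d/n = 31·2232/3384 = 20.4468; b·c/n = 501·620/3384 = 91.7908
OR_MH = (23.1832 + 20.4468) / (153.6091 + 91.7908) = 43.6300 / 245.3999 = 0.17779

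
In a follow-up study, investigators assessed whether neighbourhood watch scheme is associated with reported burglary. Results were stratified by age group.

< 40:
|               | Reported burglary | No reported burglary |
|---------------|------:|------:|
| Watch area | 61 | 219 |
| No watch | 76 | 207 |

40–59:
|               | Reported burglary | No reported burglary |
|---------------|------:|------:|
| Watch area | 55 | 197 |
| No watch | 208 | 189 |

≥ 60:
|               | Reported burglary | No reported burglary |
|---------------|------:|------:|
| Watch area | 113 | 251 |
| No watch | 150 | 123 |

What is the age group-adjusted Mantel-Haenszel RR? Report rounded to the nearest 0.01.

0.55

RR_MH = Σ(aᵢ·n₀ᵢ/nᵢ) / Σ(cᵢ·n₁ᵢ/nᵢ), with n₁ᵢ = aᵢ+bᵢ (exposed), n₀ᵢ = cᵢ+dᵢ (unexposed), nᵢ = n₁ᵢ+n₀ᵢ.
Stratum 1 (< 40): n₁ = 280, n₀ = 283, n = 563; a·n₀/n = 61·283/563 = 30.6625; c·n₁/n = 76·280/563 = 37.7975
Stratum 2 (40–59): n₁ = 252, n₀ = 397, n = 649; a·n₀/n = 55·397/649 = 33.6441; c·n₁/n = 208·252/649 = 80.7643
Stratum 3 (≥ 60): n₁ = 364, n₀ = 273, n = 637; a·n₀/n = 113·273/637 = 48.4286; c·n₁/n = 150·364/637 = 85.7143
RR_MH = (30.6625 + 33.6441 + 48.4286) / (37.7975 + 80.7643 + 85.7143) = 112.7352 / 204.2761 = 0.55188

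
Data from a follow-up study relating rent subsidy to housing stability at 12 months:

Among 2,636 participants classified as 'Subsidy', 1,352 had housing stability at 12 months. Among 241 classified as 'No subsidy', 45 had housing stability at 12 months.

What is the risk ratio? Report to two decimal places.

From the description: a = 1352, b = 1284, c = 45, d = 196.
Risk in exposed = 1352/2636 = 0.51290; risk in unexposed = 45/241 = 0.18672.
RR = 0.51290 / 0.18672 = 2.74686
The risk among the exposed is 2.75 times that among the unexposed.

2.75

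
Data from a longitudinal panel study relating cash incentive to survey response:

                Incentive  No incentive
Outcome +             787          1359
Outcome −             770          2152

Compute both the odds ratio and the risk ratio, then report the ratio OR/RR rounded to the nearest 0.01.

1.24

Reading the table with exposure as columns: a = 787 (Incentive, case), b = 770 (Incentive, non-case), c = 1359 (No incentive, case), d = 2152.
OR = (787·2152)/(770·1359) = 1693624/1046430 = 1.61848
Risk in exposed = 787/1557 = 0.50546; risk in unexposed = 1359/3511 = 0.38707; RR = 1.30586
OR/RR = 1.61848 / 1.30586 = 1.23939
The outcome is not rare, so the OR lies further from 1 than the RR.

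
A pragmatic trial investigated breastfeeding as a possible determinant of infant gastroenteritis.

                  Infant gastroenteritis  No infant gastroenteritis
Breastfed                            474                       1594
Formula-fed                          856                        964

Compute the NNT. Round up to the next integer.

5

Risk in treated group = 474/2068 = 0.22921; risk in control = 856/1820 = 0.47033.
Absolute risk reduction = 0.47033 − 0.22921 = 0.24112
NNT = 1 / ARR = 1 / 0.24112 = 4.147 → round up → 5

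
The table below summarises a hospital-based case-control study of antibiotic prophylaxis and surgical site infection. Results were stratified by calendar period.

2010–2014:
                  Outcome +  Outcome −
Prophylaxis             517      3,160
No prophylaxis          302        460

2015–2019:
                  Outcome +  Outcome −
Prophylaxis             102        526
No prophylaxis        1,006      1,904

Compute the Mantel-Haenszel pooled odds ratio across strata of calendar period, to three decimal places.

OR_MH = Σ(aᵢdᵢ/nᵢ) / Σ(bᵢcᵢ/nᵢ), where nᵢ is the stratum total.
Stratum 1 (2010–2014): n = 4439; a·d/n = 517·460/4439 = 53.5751; b·c/n = 3160·302/4439 = 214.9854
Stratum 2 (2015–2019): n = 3538; a·d/n = 102·1904/3538 = 54.8920; b·c/n = 526·1006/3538 = 149.5636
OR_MH = (53.5751 + 54.8920) / (214.9854 + 149.5636) = 108.4672 / 364.5490 = 0.29754

0.298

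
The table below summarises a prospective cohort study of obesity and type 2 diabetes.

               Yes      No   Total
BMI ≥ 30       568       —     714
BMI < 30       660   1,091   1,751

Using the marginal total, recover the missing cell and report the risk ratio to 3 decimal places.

The missing cell is in the exposed row: 714 − 568 = 146.
So a = 568, b = 146, c = 660, d = 1091.
RR = [a/(a+b)] / [c/(c+d)] = (568/714) / (660/1751) = 0.79552/0.37693 = 2.11053

2.111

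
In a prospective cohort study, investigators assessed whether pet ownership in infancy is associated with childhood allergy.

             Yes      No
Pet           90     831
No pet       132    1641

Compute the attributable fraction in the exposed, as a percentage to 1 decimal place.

Cells: a = 90, b = 831, c = 132, d = 1641.
Risk in exposed = 90/921 = 0.09772; risk in unexposed = 132/1773 = 0.07445.
RR = 0.09772/0.07445 = 1.31256
AR% = (RR − 1)/RR × 100 = (1.31256 − 1)/1.31256 × 100 = 23.8127%

23.8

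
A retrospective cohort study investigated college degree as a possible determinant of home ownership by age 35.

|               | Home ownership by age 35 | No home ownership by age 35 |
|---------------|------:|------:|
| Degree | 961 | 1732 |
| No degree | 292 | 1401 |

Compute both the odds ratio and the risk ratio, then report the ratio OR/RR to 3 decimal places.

1.287

Cells: a = 961, b = 1732, c = 292, d = 1401.
OR = (961·1401)/(1732·292) = 1346361/505744 = 2.66214
Risk in exposed = 961/2693 = 0.35685; risk in unexposed = 292/1693 = 0.17247; RR = 2.06900
OR/RR = 2.66214 / 2.06900 = 1.28668
The outcome is not rare, so the OR lies further from 1 than the RR.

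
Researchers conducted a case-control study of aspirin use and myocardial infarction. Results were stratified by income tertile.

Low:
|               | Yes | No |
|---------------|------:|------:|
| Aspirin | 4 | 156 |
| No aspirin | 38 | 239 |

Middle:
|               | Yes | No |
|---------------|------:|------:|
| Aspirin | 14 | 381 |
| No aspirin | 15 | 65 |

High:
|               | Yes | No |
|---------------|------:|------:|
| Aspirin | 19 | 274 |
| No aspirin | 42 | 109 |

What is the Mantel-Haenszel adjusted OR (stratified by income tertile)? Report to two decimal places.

OR_MH = Σ(aᵢdᵢ/nᵢ) / Σ(bᵢcᵢ/nᵢ), where nᵢ is the stratum total.
Stratum 1 (Low): n = 437; a·d/n = 4·239/437 = 2.1876; b·c/n = 156·38/437 = 13.5652
Stratum 2 (Middle): n = 475; a·d/n = 14·65/475 = 1.9158; b·c/n = 381·15/475 = 12.0316
Stratum 3 (High): n = 444; a·d/n = 19·109/444 = 4.6644; b·c/n = 274·42/444 = 25.9189
OR_MH = (2.1876 + 1.9158 + 4.6644) / (13.5652 + 12.0316 + 25.9189) = 8.7678 / 51.5157 = 0.17020

0.17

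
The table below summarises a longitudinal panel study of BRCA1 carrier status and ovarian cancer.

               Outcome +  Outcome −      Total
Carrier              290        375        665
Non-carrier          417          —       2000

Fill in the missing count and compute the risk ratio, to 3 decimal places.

2.092

The missing cell is in the unexposed row: 2000 − 417 = 1583.
So a = 290, b = 375, c = 417, d = 1583.
RR = [a/(a+b)] / [c/(c+d)] = (290/665) / (417/2000) = 0.43609/0.20850 = 2.09156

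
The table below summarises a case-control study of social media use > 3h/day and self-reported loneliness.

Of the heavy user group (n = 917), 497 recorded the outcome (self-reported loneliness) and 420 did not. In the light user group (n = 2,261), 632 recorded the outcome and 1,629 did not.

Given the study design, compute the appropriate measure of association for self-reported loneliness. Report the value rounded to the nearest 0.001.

From the description: a = 497, b = 420, c = 632, d = 1629.
This is a case-control study: participants were sampled on outcome status, so risks in the source population cannot be estimated directly — relative risk is not valid here. The odds ratio is the appropriate measure.
OR = (a·d)/(b·c) = (497 × 1629) / (420 × 632) = 809613 / 265440 = 3.05008

3.050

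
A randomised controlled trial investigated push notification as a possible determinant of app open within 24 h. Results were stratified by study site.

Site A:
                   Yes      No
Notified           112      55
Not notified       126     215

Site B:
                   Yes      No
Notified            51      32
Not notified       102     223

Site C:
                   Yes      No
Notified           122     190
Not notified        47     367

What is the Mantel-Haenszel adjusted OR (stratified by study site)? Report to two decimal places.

OR_MH = Σ(aᵢdᵢ/nᵢ) / Σ(bᵢcᵢ/nᵢ), where nᵢ is the stratum total.
Stratum 1 (Site A): n = 508; a·d/n = 112·215/508 = 47.4016; b·c/n = 55·126/508 = 13.6417
Stratum 2 (Site B): n = 408; a·d/n = 51·223/408 = 27.8750; b·c/n = 32·102/408 = 8.0000
Stratum 3 (Site C): n = 726; a·d/n = 122·367/726 = 61.6722; b·c/n = 190·47/726 = 12.3003
OR_MH = (47.4016 + 27.8750 + 61.6722) / (13.6417 + 8.0000 + 12.3003) = 136.9488 / 33.9420 = 4.03479

4.03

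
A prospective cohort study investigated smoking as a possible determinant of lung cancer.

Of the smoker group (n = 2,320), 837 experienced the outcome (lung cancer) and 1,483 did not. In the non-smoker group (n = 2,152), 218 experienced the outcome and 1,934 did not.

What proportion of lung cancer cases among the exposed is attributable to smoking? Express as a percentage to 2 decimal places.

71.92

From the description: a = 837, b = 1483, c = 218, d = 1934.
Risk in exposed = 837/2320 = 0.36078; risk in unexposed = 218/2152 = 0.10130.
RR = 0.36078/0.10130 = 3.56142
AR% = (RR − 1)/RR × 100 = (3.56142 − 1)/3.56142 × 100 = 71.9213%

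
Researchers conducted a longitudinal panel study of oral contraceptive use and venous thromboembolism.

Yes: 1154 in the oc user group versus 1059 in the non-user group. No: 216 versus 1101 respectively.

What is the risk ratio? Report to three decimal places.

1.718

From the description: a = 1154, b = 216, c = 1059, d = 1101.
Risk in exposed = 1154/1370 = 0.84234; risk in unexposed = 1059/2160 = 0.49028.
RR = 0.84234 / 0.49028 = 1.71808
The risk among the exposed is 1.72 times that among the unexposed.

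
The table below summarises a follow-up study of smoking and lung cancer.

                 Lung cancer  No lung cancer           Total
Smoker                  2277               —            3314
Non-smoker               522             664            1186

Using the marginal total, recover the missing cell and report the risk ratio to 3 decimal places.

1.561

The missing cell is in the exposed row: 3314 − 2277 = 1037.
So a = 2277, b = 1037, c = 522, d = 664.
RR = [a/(a+b)] / [c/(c+d)] = (2277/3314) / (522/1186) = 0.68709/0.44013 = 1.56108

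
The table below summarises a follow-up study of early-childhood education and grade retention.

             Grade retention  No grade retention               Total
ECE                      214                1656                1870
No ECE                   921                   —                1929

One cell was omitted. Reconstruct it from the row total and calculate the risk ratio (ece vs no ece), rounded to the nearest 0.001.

The missing cell is in the unexposed row: 1929 − 921 = 1008.
So a = 214, b = 1656, c = 921, d = 1008.
RR = [a/(a+b)] / [c/(c+d)] = (214/1870) / (921/1929) = 0.11444/0.47745 = 0.23969

0.240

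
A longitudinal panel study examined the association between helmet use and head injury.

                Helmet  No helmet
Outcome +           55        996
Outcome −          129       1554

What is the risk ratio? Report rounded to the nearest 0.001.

Reading the table with exposure as columns: a = 55 (Helmet, case), b = 129 (Helmet, non-case), c = 996 (No helmet, case), d = 1554.
Risk in exposed = 55/184 = 0.29891; risk in unexposed = 996/2550 = 0.39059.
RR = 0.29891 / 0.39059 = 0.76529
The risk is 23% lower among the exposed than among the unexposed.

0.765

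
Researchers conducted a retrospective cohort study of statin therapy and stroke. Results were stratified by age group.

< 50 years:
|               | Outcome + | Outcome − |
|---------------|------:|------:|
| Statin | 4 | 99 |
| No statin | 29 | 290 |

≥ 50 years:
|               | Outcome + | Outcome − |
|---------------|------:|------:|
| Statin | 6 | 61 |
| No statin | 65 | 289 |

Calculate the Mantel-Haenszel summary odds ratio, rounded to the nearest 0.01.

OR_MH = Σ(aᵢdᵢ/nᵢ) / Σ(bᵢcᵢ/nᵢ), where nᵢ is the stratum total.
Stratum 1 (< 50 years): n = 422; a·d/n = 4·290/422 = 2.7488; b·c/n = 99·29/422 = 6.8033
Stratum 2 (≥ 50 years): n = 421; a·d/n = 6·289/421 = 4.1188; b·c/n = 61·65/421 = 9.4181
OR_MH = (2.7488 + 4.1188) / (6.8033 + 9.4181) = 6.8676 / 16.2214 = 0.42337

0.42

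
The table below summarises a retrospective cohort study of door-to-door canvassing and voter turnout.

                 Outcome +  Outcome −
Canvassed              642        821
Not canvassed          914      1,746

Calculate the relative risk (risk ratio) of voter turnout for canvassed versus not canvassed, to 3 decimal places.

1.277

Cells: a = 642, b = 821, c = 914, d = 1746.
Risk in exposed = 642/1463 = 0.43882; risk in unexposed = 914/2660 = 0.34361.
RR = 0.43882 / 0.34361 = 1.27710
The risk among the exposed is 1.28 times that among the unexposed.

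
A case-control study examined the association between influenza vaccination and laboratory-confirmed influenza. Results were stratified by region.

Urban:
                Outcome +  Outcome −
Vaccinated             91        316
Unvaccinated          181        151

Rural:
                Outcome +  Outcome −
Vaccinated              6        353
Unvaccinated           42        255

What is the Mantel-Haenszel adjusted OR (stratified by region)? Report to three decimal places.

OR_MH = Σ(aᵢdᵢ/nᵢ) / Σ(bᵢcᵢ/nᵢ), where nᵢ is the stratum total.
Stratum 1 (Urban): n = 739; a·d/n = 91·151/739 = 18.5940; b·c/n = 316·181/739 = 77.3965
Stratum 2 (Rural): n = 656; a·d/n = 6·255/656 = 2.3323; b·c/n = 353·42/656 = 22.6006
OR_MH = (18.5940 + 2.3323) / (77.3965 + 22.6006) = 20.9264 / 99.9971 = 0.20927

0.209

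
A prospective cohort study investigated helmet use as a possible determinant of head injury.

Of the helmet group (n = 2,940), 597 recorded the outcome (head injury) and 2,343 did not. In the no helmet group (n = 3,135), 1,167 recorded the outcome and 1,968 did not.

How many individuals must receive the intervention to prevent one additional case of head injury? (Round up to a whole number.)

Risk in treated group = 597/2940 = 0.20306; risk in control = 1167/3135 = 0.37225.
Absolute risk reduction = 0.37225 − 0.20306 = 0.16919
NNT = 1 / ARR = 1 / 0.16919 = 5.911 → round up → 6

6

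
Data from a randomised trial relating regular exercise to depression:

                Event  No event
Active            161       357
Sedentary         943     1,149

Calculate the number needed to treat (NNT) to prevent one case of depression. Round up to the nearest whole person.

8

Risk in treated group = 161/518 = 0.31081; risk in control = 943/2092 = 0.45076.
Absolute risk reduction = 0.45076 − 0.31081 = 0.13995
NNT = 1 / ARR = 1 / 0.13995 = 7.145 → round up → 8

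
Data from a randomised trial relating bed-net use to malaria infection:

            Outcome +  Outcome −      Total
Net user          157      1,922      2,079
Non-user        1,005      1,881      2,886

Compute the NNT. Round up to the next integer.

4

Risk in treated group = 157/2079 = 0.07552; risk in control = 1005/2886 = 0.34823.
Absolute risk reduction = 0.34823 − 0.07552 = 0.27272
NNT = 1 / ARR = 1 / 0.27272 = 3.667 → round up → 4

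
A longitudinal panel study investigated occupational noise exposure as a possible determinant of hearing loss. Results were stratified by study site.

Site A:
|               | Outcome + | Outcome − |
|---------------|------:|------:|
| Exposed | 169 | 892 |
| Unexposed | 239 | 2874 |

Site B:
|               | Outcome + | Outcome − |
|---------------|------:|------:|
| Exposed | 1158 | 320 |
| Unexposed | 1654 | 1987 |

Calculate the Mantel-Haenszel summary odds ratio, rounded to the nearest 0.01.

3.66

OR_MH = Σ(aᵢdᵢ/nᵢ) / Σ(bᵢcᵢ/nᵢ), where nᵢ is the stratum total.
Stratum 1 (Site A): n = 4174; a·d/n = 169·2874/4174 = 116.3646; b·c/n = 892·239/4174 = 51.0752
Stratum 2 (Site B): n = 5119; a·d/n = 1158·1987/5119 = 449.4913; b·c/n = 320·1654/5119 = 103.3952
OR_MH = (116.3646 + 449.4913) / (51.0752 + 103.3952) = 565.8559 / 154.4704 = 3.66320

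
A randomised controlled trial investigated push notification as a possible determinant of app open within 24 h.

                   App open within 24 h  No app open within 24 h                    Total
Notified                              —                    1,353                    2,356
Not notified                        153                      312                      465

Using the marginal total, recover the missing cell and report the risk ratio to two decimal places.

The missing cell is in the exposed row: 2356 − 1353 = 1003.
So a = 1003, b = 1353, c = 153, d = 312.
RR = [a/(a+b)] / [c/(c+d)] = (1003/2356) / (153/465) = 0.42572/0.32903 = 1.29386

1.29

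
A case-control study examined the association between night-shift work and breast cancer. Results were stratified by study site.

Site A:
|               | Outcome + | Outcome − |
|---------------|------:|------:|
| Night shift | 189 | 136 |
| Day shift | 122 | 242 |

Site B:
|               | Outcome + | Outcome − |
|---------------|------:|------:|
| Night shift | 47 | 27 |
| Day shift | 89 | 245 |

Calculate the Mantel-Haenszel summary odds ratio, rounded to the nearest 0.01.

OR_MH = Σ(aᵢdᵢ/nᵢ) / Σ(bᵢcᵢ/nᵢ), where nᵢ is the stratum total.
Stratum 1 (Site A): n = 689; a·d/n = 189·242/689 = 66.3832; b·c/n = 136·122/689 = 24.0813
Stratum 2 (Site B): n = 408; a·d/n = 47·245/408 = 28.2230; b·c/n = 27·89/408 = 5.8897
OR_MH = (66.3832 + 28.2230) / (24.0813 + 5.8897) = 94.6062 / 29.9710 = 3.15659

3.16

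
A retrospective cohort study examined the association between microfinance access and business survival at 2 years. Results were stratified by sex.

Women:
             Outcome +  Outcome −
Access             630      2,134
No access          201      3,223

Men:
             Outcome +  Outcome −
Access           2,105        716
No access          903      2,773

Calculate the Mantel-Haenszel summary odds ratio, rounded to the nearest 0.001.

OR_MH = Σ(aᵢdᵢ/nᵢ) / Σ(bᵢcᵢ/nᵢ), where nᵢ is the stratum total.
Stratum 1 (Women): n = 6188; a·d/n = 630·3223/6188 = 328.1335; b·c/n = 2134·201/6188 = 69.3171
Stratum 2 (Men): n = 6497; a·d/n = 2105·2773/6497 = 898.4400; b·c/n = 716·903/6497 = 99.5149
OR_MH = (328.1335 + 898.4400) / (69.3171 + 99.5149) = 1226.5735 / 168.8319 = 7.26506

7.265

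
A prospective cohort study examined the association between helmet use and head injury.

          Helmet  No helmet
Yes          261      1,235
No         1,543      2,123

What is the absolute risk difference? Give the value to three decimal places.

Reading the table with exposure as columns: a = 261 (Helmet, case), b = 1543 (Helmet, non-case), c = 1235 (No helmet, case), d = 2123.
Risk in exposed = 261/1804 = 0.144678; risk in unexposed = 1235/3358 = 0.367778.
Risk difference = 0.144678 − 0.367778 = -0.223100

-0.223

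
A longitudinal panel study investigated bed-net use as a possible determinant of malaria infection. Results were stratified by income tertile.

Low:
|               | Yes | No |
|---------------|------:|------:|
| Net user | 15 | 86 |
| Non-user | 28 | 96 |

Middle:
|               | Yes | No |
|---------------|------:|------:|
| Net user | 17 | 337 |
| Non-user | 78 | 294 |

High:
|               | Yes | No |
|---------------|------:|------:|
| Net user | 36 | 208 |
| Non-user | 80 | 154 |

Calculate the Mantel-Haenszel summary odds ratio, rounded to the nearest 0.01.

OR_MH = Σ(aᵢdᵢ/nᵢ) / Σ(bᵢcᵢ/nᵢ), where nᵢ is the stratum total.
Stratum 1 (Low): n = 225; a·d/n = 15·96/225 = 6.4000; b·c/n = 86·28/225 = 10.7022
Stratum 2 (Middle): n = 726; a·d/n = 17·294/726 = 6.8843; b·c/n = 337·78/726 = 36.2066
Stratum 3 (High): n = 478; a·d/n = 36·154/478 = 11.5983; b·c/n = 208·80/478 = 34.8117
OR_MH = (6.4000 + 6.8843 + 11.5983) / (10.7022 + 36.2066 + 34.8117) = 24.8826 / 81.7205 = 0.30448

0.30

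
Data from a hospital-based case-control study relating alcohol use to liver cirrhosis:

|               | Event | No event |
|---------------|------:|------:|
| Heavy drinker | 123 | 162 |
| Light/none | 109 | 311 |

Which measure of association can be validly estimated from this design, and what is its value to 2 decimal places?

Cells: a = 123, b = 162, c = 109, d = 311.
This is a hospital-based case-control study: participants were sampled on outcome status, so risks in the source population cannot be estimated directly — relative risk is not valid here. The odds ratio is the appropriate measure.
OR = (a·d)/(b·c) = (123 × 311) / (162 × 109) = 38253 / 17658 = 2.16633

2.17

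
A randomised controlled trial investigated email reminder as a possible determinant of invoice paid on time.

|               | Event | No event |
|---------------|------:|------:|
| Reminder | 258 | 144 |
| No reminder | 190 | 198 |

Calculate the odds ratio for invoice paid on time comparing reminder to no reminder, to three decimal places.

1.867

Cells: a = 258, b = 144, c = 190, d = 198.
OR = (a·d)/(b·c) = (258 × 198) / (144 × 190) = 51084 / 27360 = 1.86711
The odds of invoice paid on time are about 1.87 times as high in the reminder group.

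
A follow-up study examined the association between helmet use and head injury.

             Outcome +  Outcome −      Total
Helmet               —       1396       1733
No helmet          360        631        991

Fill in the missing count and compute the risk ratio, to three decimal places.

0.535

The missing cell is in the exposed row: 1733 − 1396 = 337.
So a = 337, b = 1396, c = 360, d = 631.
RR = [a/(a+b)] / [c/(c+d)] = (337/1733) / (360/991) = 0.19446/0.36327 = 0.53531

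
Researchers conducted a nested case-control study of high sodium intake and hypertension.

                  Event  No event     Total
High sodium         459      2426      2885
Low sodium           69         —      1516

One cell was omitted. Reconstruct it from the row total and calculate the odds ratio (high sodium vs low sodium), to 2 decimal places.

The missing cell is in the unexposed row: 1516 − 69 = 1447.
So a = 459, b = 2426, c = 69, d = 1447.
OR = (a·d)/(b·c) = (459 × 1447) / (2426 × 69) = 664173 / 167394 = 3.96772

3.97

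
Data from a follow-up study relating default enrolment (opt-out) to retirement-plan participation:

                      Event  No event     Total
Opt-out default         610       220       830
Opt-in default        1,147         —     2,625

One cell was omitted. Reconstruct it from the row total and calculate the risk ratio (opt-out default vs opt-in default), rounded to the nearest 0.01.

1.68

The missing cell is in the unexposed row: 2625 − 1147 = 1478.
So a = 610, b = 220, c = 1147, d = 1478.
RR = [a/(a+b)] / [c/(c+d)] = (610/830) / (1147/2625) = 0.73494/0.43695 = 1.68197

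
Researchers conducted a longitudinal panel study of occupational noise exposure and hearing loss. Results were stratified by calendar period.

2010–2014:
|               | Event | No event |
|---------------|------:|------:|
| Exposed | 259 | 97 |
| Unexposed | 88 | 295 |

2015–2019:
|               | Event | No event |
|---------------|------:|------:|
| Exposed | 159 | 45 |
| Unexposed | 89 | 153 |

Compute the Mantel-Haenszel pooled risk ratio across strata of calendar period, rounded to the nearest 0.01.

2.65

RR_MH = Σ(aᵢ·n₀ᵢ/nᵢ) / Σ(cᵢ·n₁ᵢ/nᵢ), with n₁ᵢ = aᵢ+bᵢ (exposed), n₀ᵢ = cᵢ+dᵢ (unexposed), nᵢ = n₁ᵢ+n₀ᵢ.
Stratum 1 (2010–2014): n₁ = 356, n₀ = 383, n = 739; a·n₀/n = 259·383/739 = 134.2314; c·n₁/n = 88·356/739 = 42.3924
Stratum 2 (2015–2019): n₁ = 204, n₀ = 242, n = 446; a·n₀/n = 159·242/446 = 86.2735; c·n₁/n = 89·204/446 = 40.7085
RR_MH = (134.2314 + 86.2735) / (42.3924 + 40.7085) = 220.5049 / 83.1009 = 2.65346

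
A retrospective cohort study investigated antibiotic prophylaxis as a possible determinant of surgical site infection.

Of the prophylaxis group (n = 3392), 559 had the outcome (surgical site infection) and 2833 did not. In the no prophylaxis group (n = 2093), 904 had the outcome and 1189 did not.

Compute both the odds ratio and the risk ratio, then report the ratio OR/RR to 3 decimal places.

From the description: a = 559, b = 2833, c = 904, d = 1189.
OR = (559·1189)/(2833·904) = 664651/2561032 = 0.25952
Risk in exposed = 559/3392 = 0.16480; risk in unexposed = 904/2093 = 0.43192; RR = 0.38155
OR/RR = 0.25952 / 0.38155 = 0.68018
The outcome is not rare, so the OR lies further from 1 than the RR.

0.680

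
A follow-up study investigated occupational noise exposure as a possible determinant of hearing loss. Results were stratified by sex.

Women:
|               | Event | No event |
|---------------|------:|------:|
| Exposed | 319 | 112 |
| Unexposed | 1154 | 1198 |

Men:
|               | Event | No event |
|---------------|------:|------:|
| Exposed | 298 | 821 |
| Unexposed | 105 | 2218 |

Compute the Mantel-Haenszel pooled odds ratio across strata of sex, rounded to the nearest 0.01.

4.61

OR_MH = Σ(aᵢdᵢ/nᵢ) / Σ(bᵢcᵢ/nᵢ), where nᵢ is the stratum total.
Stratum 1 (Women): n = 2783; a·d/n = 319·1198/2783 = 137.3202; b·c/n = 112·1154/2783 = 46.4420
Stratum 2 (Men): n = 3442; a·d/n = 298·2218/3442 = 192.0291; b·c/n = 821·105/3442 = 25.0450
OR_MH = (137.3202 + 192.0291) / (46.4420 + 25.0450) = 329.3492 / 71.4870 = 4.60712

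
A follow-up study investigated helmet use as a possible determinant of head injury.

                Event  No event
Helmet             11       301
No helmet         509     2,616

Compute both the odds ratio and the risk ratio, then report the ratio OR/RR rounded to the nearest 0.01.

0.87

Cells: a = 11, b = 301, c = 509, d = 2616.
OR = (11·2616)/(301·509) = 28776/153209 = 0.18782
Risk in exposed = 11/312 = 0.03526; risk in unexposed = 509/3125 = 0.16288; RR = 0.21646
OR/RR = 0.18782 / 0.21646 = 0.86771
The outcome is not rare, so the OR lies further from 1 than the RR.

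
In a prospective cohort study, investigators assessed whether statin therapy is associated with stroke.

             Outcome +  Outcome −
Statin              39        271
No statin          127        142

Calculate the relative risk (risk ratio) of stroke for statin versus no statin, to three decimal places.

0.266

Cells: a = 39, b = 271, c = 127, d = 142.
Risk in exposed = 39/310 = 0.12581; risk in unexposed = 127/269 = 0.47212.
RR = 0.12581 / 0.47212 = 0.26647
The risk is 73% lower among the exposed than among the unexposed.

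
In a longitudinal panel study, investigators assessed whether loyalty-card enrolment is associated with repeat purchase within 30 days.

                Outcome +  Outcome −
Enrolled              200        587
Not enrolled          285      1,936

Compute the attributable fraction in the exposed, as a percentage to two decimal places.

Cells: a = 200, b = 587, c = 285, d = 1936.
Risk in exposed = 200/787 = 0.25413; risk in unexposed = 285/2221 = 0.12832.
RR = 0.25413/0.12832 = 1.98043
AR% = (RR − 1)/RR × 100 = (1.98043 − 1)/1.98043 × 100 = 49.5059%

49.51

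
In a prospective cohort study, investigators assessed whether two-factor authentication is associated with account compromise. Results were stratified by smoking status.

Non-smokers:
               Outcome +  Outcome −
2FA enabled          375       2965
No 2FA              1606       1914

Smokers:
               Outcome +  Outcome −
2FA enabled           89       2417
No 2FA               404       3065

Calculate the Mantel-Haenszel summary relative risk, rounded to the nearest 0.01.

0.26

RR_MH = Σ(aᵢ·n₀ᵢ/nᵢ) / Σ(cᵢ·n₁ᵢ/nᵢ), with n₁ᵢ = aᵢ+bᵢ (exposed), n₀ᵢ = cᵢ+dᵢ (unexposed), nᵢ = n₁ᵢ+n₀ᵢ.
Stratum 1 (Non-smokers): n₁ = 3340, n₀ = 3520, n = 6860; a·n₀/n = 375·3520/6860 = 192.4198; c·n₁/n = 1606·3340/6860 = 781.9300
Stratum 2 (Smokers): n₁ = 2506, n₀ = 3469, n = 5975; a·n₀/n = 89·3469/5975 = 51.6721; c·n₁/n = 404·2506/5975 = 169.4433
RR_MH = (192.4198 + 51.6721) / (781.9300 + 169.4433) = 244.0920 / 951.3734 = 0.25657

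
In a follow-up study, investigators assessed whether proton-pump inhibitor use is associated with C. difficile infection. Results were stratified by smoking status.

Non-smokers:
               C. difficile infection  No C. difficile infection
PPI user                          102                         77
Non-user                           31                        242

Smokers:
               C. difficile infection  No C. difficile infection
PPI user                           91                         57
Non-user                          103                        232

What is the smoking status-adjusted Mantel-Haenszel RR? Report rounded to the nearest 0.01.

2.85

RR_MH = Σ(aᵢ·n₀ᵢ/nᵢ) / Σ(cᵢ·n₁ᵢ/nᵢ), with n₁ᵢ = aᵢ+bᵢ (exposed), n₀ᵢ = cᵢ+dᵢ (unexposed), nᵢ = n₁ᵢ+n₀ᵢ.
Stratum 1 (Non-smokers): n₁ = 179, n₀ = 273, n = 452; a·n₀/n = 102·273/452 = 61.6062; c·n₁/n = 31·179/452 = 12.2765
Stratum 2 (Smokers): n₁ = 148, n₀ = 335, n = 483; a·n₀/n = 91·335/483 = 63.1159; c·n₁/n = 103·148/483 = 31.5611
RR_MH = (61.6062 + 63.1159) / (12.2765 + 31.5611) = 124.7221 / 43.8376 = 2.84509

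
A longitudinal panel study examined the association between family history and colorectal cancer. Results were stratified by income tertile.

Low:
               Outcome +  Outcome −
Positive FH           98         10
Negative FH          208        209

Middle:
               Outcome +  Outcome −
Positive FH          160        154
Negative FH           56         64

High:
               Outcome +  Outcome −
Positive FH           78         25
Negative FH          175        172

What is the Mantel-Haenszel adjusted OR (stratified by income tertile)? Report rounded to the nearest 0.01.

2.75

OR_MH = Σ(aᵢdᵢ/nᵢ) / Σ(bᵢcᵢ/nᵢ), where nᵢ is the stratum total.
Stratum 1 (Low): n = 525; a·d/n = 98·209/525 = 39.0133; b·c/n = 10·208/525 = 3.9619
Stratum 2 (Middle): n = 434; a·d/n = 160·64/434 = 23.5945; b·c/n = 154·56/434 = 19.8710
Stratum 3 (High): n = 450; a·d/n = 78·172/450 = 29.8133; b·c/n = 25·175/450 = 9.7222
OR_MH = (39.0133 + 23.5945 + 29.8133) / (3.9619 + 19.8710 + 9.7222) = 92.4211 / 33.5551 = 2.75431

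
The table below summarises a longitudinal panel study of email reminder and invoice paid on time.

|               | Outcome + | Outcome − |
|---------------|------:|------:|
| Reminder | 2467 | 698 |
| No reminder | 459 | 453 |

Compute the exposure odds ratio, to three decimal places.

Cells: a = 2467, b = 698, c = 459, d = 453.
OR = (a·d)/(b·c) = (2467 × 453) / (698 × 459) = 1117551 / 320382 = 3.48818
The odds of invoice paid on time are about 3.49 times as high in the reminder group.

3.488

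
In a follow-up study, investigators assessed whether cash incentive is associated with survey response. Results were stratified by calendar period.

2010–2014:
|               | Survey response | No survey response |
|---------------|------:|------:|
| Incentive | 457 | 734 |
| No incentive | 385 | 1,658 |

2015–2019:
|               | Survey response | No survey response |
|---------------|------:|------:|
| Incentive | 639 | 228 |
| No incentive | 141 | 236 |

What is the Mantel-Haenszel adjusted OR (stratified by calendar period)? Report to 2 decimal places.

3.14

OR_MH = Σ(aᵢdᵢ/nᵢ) / Σ(bᵢcᵢ/nᵢ), where nᵢ is the stratum total.
Stratum 1 (2010–2014): n = 3234; a·d/n = 457·1658/3234 = 234.2938; b·c/n = 734·385/3234 = 87.3810
Stratum 2 (2015–2019): n = 1244; a·d/n = 639·236/1244 = 121.2251; b·c/n = 228·141/1244 = 25.8424
OR_MH = (234.2938 + 121.2251) / (87.3810 + 25.8424) = 355.5188 / 113.2234 = 3.13998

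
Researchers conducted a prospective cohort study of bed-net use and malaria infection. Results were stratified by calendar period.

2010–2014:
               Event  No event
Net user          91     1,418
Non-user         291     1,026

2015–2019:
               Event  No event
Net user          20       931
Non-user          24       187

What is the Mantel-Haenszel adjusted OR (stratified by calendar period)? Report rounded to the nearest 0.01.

0.22

OR_MH = Σ(aᵢdᵢ/nᵢ) / Σ(bᵢcᵢ/nᵢ), where nᵢ is the stratum total.
Stratum 1 (2010–2014): n = 2826; a·d/n = 91·1026/2826 = 33.0382; b·c/n = 1418·291/2826 = 146.0149
Stratum 2 (2015–2019): n = 1162; a·d/n = 20·187/1162 = 3.2186; b·c/n = 931·24/1162 = 19.2289
OR_MH = (33.0382 + 3.2186) / (146.0149 + 19.2289) = 36.2568 / 165.2438 = 0.21941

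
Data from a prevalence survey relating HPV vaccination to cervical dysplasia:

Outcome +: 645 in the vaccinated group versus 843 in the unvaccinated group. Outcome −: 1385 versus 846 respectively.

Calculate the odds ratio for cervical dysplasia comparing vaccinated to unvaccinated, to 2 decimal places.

0.47

From the description: a = 645, b = 1385, c = 843, d = 846.
OR = (a·d)/(b·c) = (645 × 846) / (1385 × 843) = 545670 / 1167555 = 0.46736
Exposure is associated with lower odds of cervical dysplasia (OR = 0.47 < 1).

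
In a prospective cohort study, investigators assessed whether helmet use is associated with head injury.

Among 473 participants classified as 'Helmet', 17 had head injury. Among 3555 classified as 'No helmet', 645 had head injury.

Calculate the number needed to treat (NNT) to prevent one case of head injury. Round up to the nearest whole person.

Risk in treated group = 17/473 = 0.03594; risk in control = 645/3555 = 0.18143.
Absolute risk reduction = 0.18143 − 0.03594 = 0.14549
NNT = 1 / ARR = 1 / 0.14549 = 6.873 → round up → 7

7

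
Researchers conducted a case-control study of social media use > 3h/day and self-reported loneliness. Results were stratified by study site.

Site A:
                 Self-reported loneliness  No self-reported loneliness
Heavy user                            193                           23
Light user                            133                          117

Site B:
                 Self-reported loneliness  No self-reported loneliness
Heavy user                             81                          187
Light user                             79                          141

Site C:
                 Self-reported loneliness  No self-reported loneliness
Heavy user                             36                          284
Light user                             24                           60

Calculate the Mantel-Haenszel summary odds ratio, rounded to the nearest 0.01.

OR_MH = Σ(aᵢdᵢ/nᵢ) / Σ(bᵢcᵢ/nᵢ), where nᵢ is the stratum total.
Stratum 1 (Site A): n = 466; a·d/n = 193·117/466 = 48.4571; b·c/n = 23·133/466 = 6.5644
Stratum 2 (Site B): n = 488; a·d/n = 81·141/488 = 23.4037; b·c/n = 187·79/488 = 30.2725
Stratum 3 (Site C): n = 404; a·d/n = 36·60/404 = 5.3465; b·c/n = 284·24/404 = 16.8713
OR_MH = (48.4571 + 23.4037 + 5.3465) / (6.5644 + 30.2725 + 16.8713) = 77.2073 / 53.7082 = 1.43753

1.44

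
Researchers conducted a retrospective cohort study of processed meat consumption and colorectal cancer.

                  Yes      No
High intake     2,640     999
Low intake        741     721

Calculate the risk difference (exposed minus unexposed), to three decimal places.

0.219

Cells: a = 2640, b = 999, c = 741, d = 721.
Risk in exposed = 2640/3639 = 0.725474; risk in unexposed = 741/1462 = 0.506840.
Risk difference = 0.725474 − 0.506840 = 0.218634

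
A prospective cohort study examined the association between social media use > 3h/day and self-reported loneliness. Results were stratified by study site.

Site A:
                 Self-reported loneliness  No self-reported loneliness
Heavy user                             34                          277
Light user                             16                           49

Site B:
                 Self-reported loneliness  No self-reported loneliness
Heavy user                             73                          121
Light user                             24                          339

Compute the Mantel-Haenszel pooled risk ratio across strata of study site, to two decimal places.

2.48

RR_MH = Σ(aᵢ·n₀ᵢ/nᵢ) / Σ(cᵢ·n₁ᵢ/nᵢ), with n₁ᵢ = aᵢ+bᵢ (exposed), n₀ᵢ = cᵢ+dᵢ (unexposed), nᵢ = n₁ᵢ+n₀ᵢ.
Stratum 1 (Site A): n₁ = 311, n₀ = 65, n = 376; a·n₀/n = 34·65/376 = 5.8777; c·n₁/n = 16·311/376 = 13.2340
Stratum 2 (Site B): n₁ = 194, n₀ = 363, n = 557; a·n₀/n = 73·363/557 = 47.5745; c·n₁/n = 24·194/557 = 8.3591
RR_MH = (5.8777 + 47.5745) / (13.2340 + 8.3591) = 53.4522 / 21.5931 = 2.47543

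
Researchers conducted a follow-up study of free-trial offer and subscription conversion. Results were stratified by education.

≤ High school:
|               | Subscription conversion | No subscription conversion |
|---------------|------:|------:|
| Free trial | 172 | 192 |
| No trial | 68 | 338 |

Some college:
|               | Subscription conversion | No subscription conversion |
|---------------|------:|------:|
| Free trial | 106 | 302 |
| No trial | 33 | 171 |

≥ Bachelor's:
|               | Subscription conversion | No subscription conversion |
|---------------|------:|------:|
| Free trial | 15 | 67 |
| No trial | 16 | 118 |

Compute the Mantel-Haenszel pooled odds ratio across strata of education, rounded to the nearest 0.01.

2.97

OR_MH = Σ(aᵢdᵢ/nᵢ) / Σ(bᵢcᵢ/nᵢ), where nᵢ is the stratum total.
Stratum 1 (≤ High school): n = 770; a·d/n = 172·338/770 = 75.5013; b·c/n = 192·68/770 = 16.9558
Stratum 2 (Some college): n = 612; a·d/n = 106·171/612 = 29.6176; b·c/n = 302·33/612 = 16.2843
Stratum 3 (≥ Bachelor's): n = 216; a·d/n = 15·118/216 = 8.1944; b·c/n = 67·16/216 = 4.9630
OR_MH = (75.5013 + 29.6176 + 8.1944) / (16.9558 + 16.2843 + 4.9630) = 113.3134 / 38.2031 = 2.96608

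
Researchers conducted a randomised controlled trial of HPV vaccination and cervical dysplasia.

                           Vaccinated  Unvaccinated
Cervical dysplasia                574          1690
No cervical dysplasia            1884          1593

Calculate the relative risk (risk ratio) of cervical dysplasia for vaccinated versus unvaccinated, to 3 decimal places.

0.454

Reading the table with exposure as columns: a = 574 (Vaccinated, case), b = 1884 (Vaccinated, non-case), c = 1690 (Unvaccinated, case), d = 1593.
Risk in exposed = 574/2458 = 0.23352; risk in unexposed = 1690/3283 = 0.51477.
RR = 0.23352 / 0.51477 = 0.45364
The risk is 55% lower among the exposed than among the unexposed.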